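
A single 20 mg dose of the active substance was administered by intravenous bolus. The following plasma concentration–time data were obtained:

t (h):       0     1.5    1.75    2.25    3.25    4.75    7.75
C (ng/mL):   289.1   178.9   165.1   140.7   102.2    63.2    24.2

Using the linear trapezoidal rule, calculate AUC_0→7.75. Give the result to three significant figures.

Trapezoidal AUC_0→7.75:
  [0→1.5]: (289.1+178.9)/2 × 1.5 = 351.0
  [1.5→1.75]: (178.9+165.1)/2 × 0.25 = 43.0
  [1.75→2.25]: (165.1+140.7)/2 × 0.5 = 76.45
  [2.25→3.25]: (140.7+102.2)/2 × 1 = 121.45
  [3.25→4.75]: (102.2+63.2)/2 × 1.5 = 124.05
  [4.75→7.75]: (63.2+24.2)/2 × 3 = 131.1
  Sum = 847.05 ng/mL·h

AUC = 847 ng/mL·h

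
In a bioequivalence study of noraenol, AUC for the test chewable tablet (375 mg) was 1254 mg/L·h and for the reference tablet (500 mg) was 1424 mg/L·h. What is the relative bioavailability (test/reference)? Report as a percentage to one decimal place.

F_rel = 117.4%

F_rel = (AUC_test/D_test) / (AUC_ref/D_ref)
      = (1254/375) / (1424/500)
      = 3.344 / 2.848 = 1.1742 = 117.42%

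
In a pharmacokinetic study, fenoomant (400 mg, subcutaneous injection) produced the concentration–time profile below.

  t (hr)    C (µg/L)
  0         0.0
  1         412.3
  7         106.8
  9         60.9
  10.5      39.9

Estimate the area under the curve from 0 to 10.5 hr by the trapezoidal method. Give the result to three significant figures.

Trapezoidal AUC_0→10.5:
  [0→1]: (0.0+412.3)/2 × 1 = 206.15
  [1→7]: (412.3+106.8)/2 × 6 = 1557.3
  [7→9]: (106.8+60.9)/2 × 2 = 167.7
  [9→10.5]: (60.9+39.9)/2 × 1.5 = 75.6
  Sum = 2006.75 µg/L·hr

AUC = 2010 µg/L·hr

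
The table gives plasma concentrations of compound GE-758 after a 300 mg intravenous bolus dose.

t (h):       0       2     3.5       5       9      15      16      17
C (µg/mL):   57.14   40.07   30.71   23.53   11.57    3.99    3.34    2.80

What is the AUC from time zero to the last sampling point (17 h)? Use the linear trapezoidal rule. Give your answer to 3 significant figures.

Trapezoidal AUC_0→17:
  [0→2]: (57.14+40.07)/2 × 2 = 97.21
  [2→3.5]: (40.07+30.71)/2 × 1.5 = 53.085
  [3.5→5]: (30.71+23.53)/2 × 1.5 = 40.68
  [5→9]: (23.53+11.57)/2 × 4 = 70.2
  [9→15]: (11.57+3.99)/2 × 6 = 46.68
  [15→16]: (3.99+3.34)/2 × 1 = 3.665
  [16→17]: (3.34+2.80)/2 × 1 = 3.07
  Sum = 314.59 µg/mL·h

AUC = 315 µg/mL·h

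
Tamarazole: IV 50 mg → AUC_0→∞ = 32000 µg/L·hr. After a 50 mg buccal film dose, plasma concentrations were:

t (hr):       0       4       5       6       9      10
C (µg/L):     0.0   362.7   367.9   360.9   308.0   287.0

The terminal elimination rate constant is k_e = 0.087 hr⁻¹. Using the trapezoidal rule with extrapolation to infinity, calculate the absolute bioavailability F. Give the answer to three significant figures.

F = 0.189

Trapezoidal AUC_0→10 (buccal film):
  [0→4]: (0.0+362.7)/2 × 4 = 725.4
  [4→5]: (362.7+367.9)/2 × 1 = 365.3
  [5→6]: (367.9+360.9)/2 × 1 = 364.4
  [6→9]: (360.9+308.0)/2 × 3 = 1003.35
  [9→10]: (308.0+287.0)/2 × 1 = 297.5
  Sum = 2755.95 µg/L·hr
Tail: C_last/k_e = 287.0/0.087 = 3298.851
AUC_0→∞ (buccal film) = 2755.95 + 3298.851 = 6054.801 µg/L·hr
F = (AUC_ev/D_ev)/(AUC_iv/D_iv) = (6054.801/50)/(32000/50) = 121.09602/640 = 0.1892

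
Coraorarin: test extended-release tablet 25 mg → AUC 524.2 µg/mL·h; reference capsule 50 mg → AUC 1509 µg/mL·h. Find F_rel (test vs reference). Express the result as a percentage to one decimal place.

F_rel = (AUC_test/D_test) / (AUC_ref/D_ref)
      = (524.2/25) / (1509/50)
      = 20.968 / 30.18 = 0.6948 = 69.48%

F_rel = 69.5%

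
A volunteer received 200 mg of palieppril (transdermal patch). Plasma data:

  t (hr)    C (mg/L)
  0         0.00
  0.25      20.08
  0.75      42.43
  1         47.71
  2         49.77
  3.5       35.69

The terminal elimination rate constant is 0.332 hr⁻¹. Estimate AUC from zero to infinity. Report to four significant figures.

Trapezoidal AUC_0→3.5:
  [0→0.25]: (0.00+20.08)/2 × 0.25 = 2.51
  [0.25→0.75]: (20.08+42.43)/2 × 0.5 = 15.6275
  [0.75→1]: (42.43+47.71)/2 × 0.25 = 11.2675
  [1→2]: (47.71+49.77)/2 × 1 = 48.74
  [2→3.5]: (49.77+35.69)/2 × 1.5 = 64.095
  Sum = 142.24 mg/L·hr
Extrapolated tail: C_last / k_e = 35.69 / 0.332 = 107.500
AUC_0→∞ = 142.24 + 107.500 = 249.74 mg/L·hr

AUC = 249.7 mg/L·hr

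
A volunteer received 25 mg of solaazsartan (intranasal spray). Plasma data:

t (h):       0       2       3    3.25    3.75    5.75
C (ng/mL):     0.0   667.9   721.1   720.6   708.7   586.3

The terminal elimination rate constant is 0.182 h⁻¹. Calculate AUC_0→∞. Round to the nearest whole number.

AUC = 6416 ng/mL·h

Trapezoidal AUC_0→5.75:
  [0→2]: (0.0+667.9)/2 × 2 = 667.9
  [2→3]: (667.9+721.1)/2 × 1 = 694.5
  [3→3.25]: (721.1+720.6)/2 × 0.25 = 180.2125
  [3.25→3.75]: (720.6+708.7)/2 × 0.5 = 357.325
  [3.75→5.75]: (708.7+586.3)/2 × 2 = 1295.0
  Sum = 3194.9375 ng/mL·h
Extrapolated tail: C_last / k_e = 586.3 / 0.182 = 3221.429
AUC_0→∞ = 3194.9375 + 3221.429 = 6416.3665 ng/mL·h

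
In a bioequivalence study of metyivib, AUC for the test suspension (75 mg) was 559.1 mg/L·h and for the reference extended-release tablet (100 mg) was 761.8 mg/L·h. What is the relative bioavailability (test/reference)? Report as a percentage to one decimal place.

F_rel = (AUC_test/D_test) / (AUC_ref/D_ref)
      = (559.1/75) / (761.8/100)
      = 7.45467 / 7.618 = 0.9786 = 97.86%

F_rel = 97.9%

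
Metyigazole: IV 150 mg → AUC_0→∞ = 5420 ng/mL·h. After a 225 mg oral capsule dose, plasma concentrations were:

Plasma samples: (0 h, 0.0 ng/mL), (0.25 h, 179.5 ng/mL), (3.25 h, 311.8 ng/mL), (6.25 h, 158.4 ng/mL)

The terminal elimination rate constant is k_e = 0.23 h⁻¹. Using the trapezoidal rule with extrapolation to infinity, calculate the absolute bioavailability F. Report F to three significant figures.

F = 0.265

Trapezoidal AUC_0→6.25 (oral capsule):
  [0→0.25]: (0.0+179.5)/2 × 0.25 = 22.4375
  [0.25→3.25]: (179.5+311.8)/2 × 3 = 736.95
  [3.25→6.25]: (311.8+158.4)/2 × 3 = 705.3
  Sum = 1464.6875 ng/mL·h
Tail: C_last/k_e = 158.4/0.23 = 688.696
AUC_0→∞ (oral capsule) = 1464.6875 + 688.696 = 2153.3835 ng/mL·h
F = (AUC_ev/D_ev)/(AUC_iv/D_iv) = (2153.3835/225)/(5420/150) = 9.57059/36.1333 = 0.2649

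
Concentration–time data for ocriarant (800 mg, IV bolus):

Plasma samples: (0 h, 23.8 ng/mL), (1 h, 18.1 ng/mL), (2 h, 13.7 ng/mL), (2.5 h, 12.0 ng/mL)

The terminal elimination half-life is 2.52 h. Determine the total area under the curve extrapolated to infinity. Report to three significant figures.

AUC = 86.9 ng/mL·h

Trapezoidal AUC_0→2.5:
  [0→1]: (23.8+18.1)/2 × 1 = 20.95
  [1→2]: (18.1+13.7)/2 × 1 = 15.9
  [2→2.5]: (13.7+12.0)/2 × 0.5 = 6.425
  Sum = 43.275 ng/mL·h
k_e = ln2 / t½ = 0.693147 / 2.52 = 0.2751 h^-1
Extrapolated tail: C_last / k_e = 12.0 / 0.2751 = 43.621
AUC_0→∞ = 43.275 + 43.621 = 86.896 ng/mL·h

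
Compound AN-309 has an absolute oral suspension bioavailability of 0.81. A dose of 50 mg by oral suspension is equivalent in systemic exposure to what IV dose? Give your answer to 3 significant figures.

D_iv = 40.5 mg

Systemic exposure from an extravascular dose = F × D_ev, so the equivalent IV dose is F × D_ev.
D_iv = F × D_ev = 0.81 × 50 = 40.5 mg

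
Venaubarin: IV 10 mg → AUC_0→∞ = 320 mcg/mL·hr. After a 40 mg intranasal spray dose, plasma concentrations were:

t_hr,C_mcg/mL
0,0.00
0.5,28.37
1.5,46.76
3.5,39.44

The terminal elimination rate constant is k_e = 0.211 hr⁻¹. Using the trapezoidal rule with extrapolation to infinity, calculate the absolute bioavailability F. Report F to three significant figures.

F = 0.248

Trapezoidal AUC_0→3.5 (intranasal spray):
  [0→0.5]: (0.00+28.37)/2 × 0.5 = 7.0925
  [0.5→1.5]: (28.37+46.76)/2 × 1 = 37.565
  [1.5→3.5]: (46.76+39.44)/2 × 2 = 86.2
  Sum = 130.8575 mcg/mL·hr
Tail: C_last/k_e = 39.44/0.211 = 186.919
AUC_0→∞ (intranasal spray) = 130.8575 + 186.919 = 317.7765 mcg/mL·hr
F = (AUC_ev/D_ev)/(AUC_iv/D_iv) = (317.7765/40)/(320/10) = 7.9444125/32 = 0.2483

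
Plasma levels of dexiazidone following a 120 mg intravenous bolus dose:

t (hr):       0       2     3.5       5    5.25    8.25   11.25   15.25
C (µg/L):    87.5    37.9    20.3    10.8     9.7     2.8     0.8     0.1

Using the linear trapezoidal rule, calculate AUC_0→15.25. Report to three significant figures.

AUC = 221 µg/L·hr

Trapezoidal AUC_0→15.25:
  [0→2]: (87.5+37.9)/2 × 2 = 125.4
  [2→3.5]: (37.9+20.3)/2 × 1.5 = 43.65
  [3.5→5]: (20.3+10.8)/2 × 1.5 = 23.325
  [5→5.25]: (10.8+9.7)/2 × 0.25 = 2.5625
  [5.25→8.25]: (9.7+2.8)/2 × 3 = 18.75
  [8.25→11.25]: (2.8+0.8)/2 × 3 = 5.4
  [11.25→15.25]: (0.8+0.1)/2 × 4 = 1.8
  Sum = 220.8875 µg/L·hr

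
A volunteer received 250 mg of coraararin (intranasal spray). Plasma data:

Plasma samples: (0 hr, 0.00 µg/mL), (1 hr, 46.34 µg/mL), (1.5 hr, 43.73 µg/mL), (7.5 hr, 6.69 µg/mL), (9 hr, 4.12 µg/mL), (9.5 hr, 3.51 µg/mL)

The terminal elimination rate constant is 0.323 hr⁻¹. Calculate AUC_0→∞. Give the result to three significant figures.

AUC = 218 µg/mL·hr

Trapezoidal AUC_0→9.5:
  [0→1]: (0.00+46.34)/2 × 1 = 23.17
  [1→1.5]: (46.34+43.73)/2 × 0.5 = 22.5175
  [1.5→7.5]: (43.73+6.69)/2 × 6 = 151.26
  [7.5→9]: (6.69+4.12)/2 × 1.5 = 8.1075
  [9→9.5]: (4.12+3.51)/2 × 0.5 = 1.9075
  Sum = 206.9625 µg/mL·hr
Extrapolated tail: C_last / k_e = 3.51 / 0.323 = 10.867
AUC_0→∞ = 206.9625 + 10.867 = 217.8295 µg/mL·hr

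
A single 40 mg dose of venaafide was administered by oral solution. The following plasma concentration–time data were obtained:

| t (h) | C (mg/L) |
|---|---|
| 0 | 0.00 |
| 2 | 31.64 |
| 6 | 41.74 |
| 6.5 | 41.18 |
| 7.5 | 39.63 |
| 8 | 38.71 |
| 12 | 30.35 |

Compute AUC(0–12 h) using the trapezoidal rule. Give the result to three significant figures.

AUC = 397 mg/L·h

Trapezoidal AUC_0→12:
  [0→2]: (0.00+31.64)/2 × 2 = 31.64
  [2→6]: (31.64+41.74)/2 × 4 = 146.76
  [6→6.5]: (41.74+41.18)/2 × 0.5 = 20.73
  [6.5→7.5]: (41.18+39.63)/2 × 1 = 40.405
  [7.5→8]: (39.63+38.71)/2 × 0.5 = 19.585
  [8→12]: (38.71+30.35)/2 × 4 = 138.12
  Sum = 397.24 mg/L·h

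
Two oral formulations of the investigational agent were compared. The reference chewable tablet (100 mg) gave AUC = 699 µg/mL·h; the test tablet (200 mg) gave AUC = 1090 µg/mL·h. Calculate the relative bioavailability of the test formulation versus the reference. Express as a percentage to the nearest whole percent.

F_rel = (AUC_test/D_test) / (AUC_ref/D_ref)
      = (1090/200) / (699/100)
      = 5.45 / 6.99 = 0.7797 = 77.97%

F_rel = 78%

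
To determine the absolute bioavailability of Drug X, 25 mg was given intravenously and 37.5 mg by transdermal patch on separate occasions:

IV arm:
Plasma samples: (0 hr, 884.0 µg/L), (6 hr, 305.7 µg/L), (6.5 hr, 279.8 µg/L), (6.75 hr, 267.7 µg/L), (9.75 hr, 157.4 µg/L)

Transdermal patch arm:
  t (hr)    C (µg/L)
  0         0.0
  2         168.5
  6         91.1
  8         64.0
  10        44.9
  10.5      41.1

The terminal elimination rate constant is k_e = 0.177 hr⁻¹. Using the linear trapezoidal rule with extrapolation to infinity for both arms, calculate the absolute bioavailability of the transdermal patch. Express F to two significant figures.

F = 0.15

Trapezoidal AUC_0→9.75 (IV):
  [0→6]: (884.0+305.7)/2 × 6 = 3569.1
  [6→6.5]: (305.7+279.8)/2 × 0.5 = 146.375
  [6.5→6.75]: (279.8+267.7)/2 × 0.25 = 68.4375
  [6.75→9.75]: (267.7+157.4)/2 × 3 = 637.65
  Sum = 4421.5625 µg/L·hr
IV tail: 157.4/0.177 = 889.266; AUC_iv,0→∞ = 4421.5625 + 889.266 = 5310.8285 µg/L·hr
Trapezoidal AUC_0→10.5 (transdermal patch):
  [0→2]: (0.0+168.5)/2 × 2 = 168.5
  [2→6]: (168.5+91.1)/2 × 4 = 519.2
  [6→8]: (91.1+64.0)/2 × 2 = 155.1
  [8→10]: (64.0+44.9)/2 × 2 = 108.9
  [10→10.5]: (44.9+41.1)/2 × 0.5 = 21.5
  Sum = 973.2 µg/L·hr
transdermal patch tail: 41.1/0.177 = 232.203; AUC_ev,0→∞ = 973.2 + 232.203 = 1205.403 µg/L·hr
F = (AUC_ev/D_ev)/(AUC_iv/D_iv) = (1205.403/37.5)/(5310.8285/25) = 32.14408/212.43314 = 0.1513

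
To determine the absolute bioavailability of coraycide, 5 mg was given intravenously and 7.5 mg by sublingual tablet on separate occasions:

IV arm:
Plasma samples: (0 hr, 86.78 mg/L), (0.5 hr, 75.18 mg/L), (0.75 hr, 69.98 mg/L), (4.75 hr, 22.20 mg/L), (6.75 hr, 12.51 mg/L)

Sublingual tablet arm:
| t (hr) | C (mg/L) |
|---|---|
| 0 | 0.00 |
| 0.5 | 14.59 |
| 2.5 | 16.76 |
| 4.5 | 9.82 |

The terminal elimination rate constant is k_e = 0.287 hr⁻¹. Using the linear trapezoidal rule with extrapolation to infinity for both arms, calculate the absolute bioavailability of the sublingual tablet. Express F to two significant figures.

Trapezoidal AUC_0→6.75 (IV):
  [0→0.5]: (86.78+75.18)/2 × 0.5 = 40.49
  [0.5→0.75]: (75.18+69.98)/2 × 0.25 = 18.145
  [0.75→4.75]: (69.98+22.20)/2 × 4 = 184.36
  [4.75→6.75]: (22.20+12.51)/2 × 2 = 34.71
  Sum = 277.705 mg/L·hr
IV tail: 12.51/0.287 = 43.589; AUC_iv,0→∞ = 277.705 + 43.589 = 321.294 mg/L·hr
Trapezoidal AUC_0→4.5 (sublingual tablet):
  [0→0.5]: (0.00+14.59)/2 × 0.5 = 3.6475
  [0.5→2.5]: (14.59+16.76)/2 × 2 = 31.35
  [2.5→4.5]: (16.76+9.82)/2 × 2 = 26.58
  Sum = 61.5775 mg/L·hr
sublingual tablet tail: 9.82/0.287 = 34.216; AUC_ev,0→∞ = 61.5775 + 34.216 = 95.7935 mg/L·hr
F = (AUC_ev/D_ev)/(AUC_iv/D_iv) = (95.7935/7.5)/(321.294/5) = 12.7725/64.2588 = 0.1988

F = 0.20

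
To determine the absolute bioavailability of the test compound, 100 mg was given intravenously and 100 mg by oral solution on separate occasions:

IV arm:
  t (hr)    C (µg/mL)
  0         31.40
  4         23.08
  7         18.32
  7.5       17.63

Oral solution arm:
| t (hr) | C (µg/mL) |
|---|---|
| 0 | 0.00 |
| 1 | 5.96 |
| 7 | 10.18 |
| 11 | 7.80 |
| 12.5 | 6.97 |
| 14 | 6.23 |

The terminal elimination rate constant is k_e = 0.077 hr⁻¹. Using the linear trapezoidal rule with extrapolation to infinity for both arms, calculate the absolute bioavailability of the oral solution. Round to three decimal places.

Trapezoidal AUC_0→7.5 (IV):
  [0→4]: (31.40+23.08)/2 × 4 = 108.96
  [4→7]: (23.08+18.32)/2 × 3 = 62.1
  [7→7.5]: (18.32+17.63)/2 × 0.5 = 8.9875
  Sum = 180.0475 µg/mL·hr
IV tail: 17.63/0.077 = 228.961; AUC_iv,0→∞ = 180.0475 + 228.961 = 409.0085 µg/mL·hr
Trapezoidal AUC_0→14 (oral solution):
  [0→1]: (0.00+5.96)/2 × 1 = 2.98
  [1→7]: (5.96+10.18)/2 × 6 = 48.42
  [7→11]: (10.18+7.80)/2 × 4 = 35.96
  [11→12.5]: (7.80+6.97)/2 × 1.5 = 11.0775
  [12.5→14]: (6.97+6.23)/2 × 1.5 = 9.9
  Sum = 108.3375 µg/mL·hr
oral solution tail: 6.23/0.077 = 80.909; AUC_ev,0→∞ = 108.3375 + 80.909 = 189.2465 µg/mL·hr
F = (AUC_ev/D_ev)/(AUC_iv/D_iv) = (189.2465/100)/(409.0085/100) = 1.892465/4.090085 = 0.4627

F = 0.463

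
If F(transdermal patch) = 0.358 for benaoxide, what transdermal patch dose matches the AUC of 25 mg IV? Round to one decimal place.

D_transdermal = 69.8 mg

For equal systemic exposure: F × D_ev = D_iv
D_ev = D_iv / F = 25 / 0.358 = 69.8324 mg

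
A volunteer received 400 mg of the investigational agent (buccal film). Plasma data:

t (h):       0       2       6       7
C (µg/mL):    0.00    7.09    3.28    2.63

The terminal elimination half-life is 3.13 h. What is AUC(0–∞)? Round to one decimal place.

Trapezoidal AUC_0→7:
  [0→2]: (0.00+7.09)/2 × 2 = 7.09
  [2→6]: (7.09+3.28)/2 × 4 = 20.74
  [6→7]: (3.28+2.63)/2 × 1 = 2.955
  Sum = 30.785 µg/mL·h
k_e = ln2 / t½ = 0.693147 / 3.13 = 0.2215 h^-1
Extrapolated tail: C_last / k_e = 2.63 / 0.2215 = 11.874
AUC_0→∞ = 30.785 + 11.874 = 42.659 µg/mL·h

AUC = 42.7 µg/mL·h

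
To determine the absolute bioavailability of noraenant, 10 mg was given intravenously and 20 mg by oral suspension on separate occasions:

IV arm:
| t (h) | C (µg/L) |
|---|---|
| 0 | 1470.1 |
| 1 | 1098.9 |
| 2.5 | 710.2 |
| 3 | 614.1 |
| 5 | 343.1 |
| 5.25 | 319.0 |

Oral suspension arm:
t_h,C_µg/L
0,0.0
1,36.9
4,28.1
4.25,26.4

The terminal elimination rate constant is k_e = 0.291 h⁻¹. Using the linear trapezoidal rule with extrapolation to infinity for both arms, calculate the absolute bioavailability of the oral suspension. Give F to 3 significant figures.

Trapezoidal AUC_0→5.25 (IV):
  [0→1]: (1470.1+1098.9)/2 × 1 = 1284.5
  [1→2.5]: (1098.9+710.2)/2 × 1.5 = 1356.825
  [2.5→3]: (710.2+614.1)/2 × 0.5 = 331.075
  [3→5]: (614.1+343.1)/2 × 2 = 957.2
  [5→5.25]: (343.1+319.0)/2 × 0.25 = 82.7625
  Sum = 4012.3625 µg/L·h
IV tail: 319.0/0.291 = 1096.220; AUC_iv,0→∞ = 4012.3625 + 1096.220 = 5108.5825 µg/L·h
Trapezoidal AUC_0→4.25 (oral suspension):
  [0→1]: (0.0+36.9)/2 × 1 = 18.45
  [1→4]: (36.9+28.1)/2 × 3 = 97.5
  [4→4.25]: (28.1+26.4)/2 × 0.25 = 6.8125
  Sum = 122.7625 µg/L·h
oral suspension tail: 26.4/0.291 = 90.722; AUC_ev,0→∞ = 122.7625 + 90.722 = 213.4845 µg/L·h
F = (AUC_ev/D_ev)/(AUC_iv/D_iv) = (213.4845/20)/(5108.5825/10) = 10.674225/510.85825 = 0.0209

F = 0.0209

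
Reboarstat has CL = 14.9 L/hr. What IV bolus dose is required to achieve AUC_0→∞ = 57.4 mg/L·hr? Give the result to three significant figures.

Dose_iv = CL × AUC_0→∞
     = 14.9 × 57.4 = 855.26 mg

Dose = 855 mg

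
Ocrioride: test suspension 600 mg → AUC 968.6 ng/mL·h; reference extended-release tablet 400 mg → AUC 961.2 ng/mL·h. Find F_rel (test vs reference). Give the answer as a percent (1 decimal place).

F_rel = (AUC_test/D_test) / (AUC_ref/D_ref)
      = (968.6/600) / (961.2/400)
      = 1.61433 / 2.403 = 0.6718 = 67.18%

F_rel = 67.2%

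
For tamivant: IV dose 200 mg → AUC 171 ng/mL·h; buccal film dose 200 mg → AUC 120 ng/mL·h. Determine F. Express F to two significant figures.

F = 0.70

F = (AUC_ev / D_ev) / (AUC_iv / D_iv)
  = (120/200) / (171/200)
  = 0.6 / 0.855 = 0.7018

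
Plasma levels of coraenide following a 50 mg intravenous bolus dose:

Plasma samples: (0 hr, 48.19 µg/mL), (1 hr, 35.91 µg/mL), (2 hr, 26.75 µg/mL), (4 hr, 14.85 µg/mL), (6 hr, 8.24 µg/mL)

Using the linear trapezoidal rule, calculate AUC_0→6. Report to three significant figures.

AUC = 138 µg/mL·hr

Trapezoidal AUC_0→6:
  [0→1]: (48.19+35.91)/2 × 1 = 42.05
  [1→2]: (35.91+26.75)/2 × 1 = 31.33
  [2→4]: (26.75+14.85)/2 × 2 = 41.6
  [4→6]: (14.85+8.24)/2 × 2 = 23.09
  Sum = 138.07 µg/mL·hr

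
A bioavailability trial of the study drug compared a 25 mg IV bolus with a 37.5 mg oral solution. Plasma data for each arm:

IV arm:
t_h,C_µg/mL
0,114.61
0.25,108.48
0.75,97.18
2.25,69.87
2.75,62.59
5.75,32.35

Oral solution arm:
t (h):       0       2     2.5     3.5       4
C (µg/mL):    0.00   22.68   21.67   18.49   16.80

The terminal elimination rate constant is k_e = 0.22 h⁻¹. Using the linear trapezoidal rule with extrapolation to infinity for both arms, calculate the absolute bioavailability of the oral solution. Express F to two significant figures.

F = 0.18

Trapezoidal AUC_0→5.75 (IV):
  [0→0.25]: (114.61+108.48)/2 × 0.25 = 27.88625
  [0.25→0.75]: (108.48+97.18)/2 × 0.5 = 51.415
  [0.75→2.25]: (97.18+69.87)/2 × 1.5 = 125.2875
  [2.25→2.75]: (69.87+62.59)/2 × 0.5 = 33.115
  [2.75→5.75]: (62.59+32.35)/2 × 3 = 142.41
  Sum = 380.11375 µg/mL·h
IV tail: 32.35/0.22 = 147.045; AUC_iv,0→∞ = 380.11375 + 147.045 = 527.15875 µg/mL·h
Trapezoidal AUC_0→4 (oral solution):
  [0→2]: (0.00+22.68)/2 × 2 = 22.68
  [2→2.5]: (22.68+21.67)/2 × 0.5 = 11.0875
  [2.5→3.5]: (21.67+18.49)/2 × 1 = 20.08
  [3.5→4]: (18.49+16.80)/2 × 0.5 = 8.8225
  Sum = 62.67 µg/mL·h
oral solution tail: 16.80/0.22 = 76.364; AUC_ev,0→∞ = 62.67 + 76.364 = 139.034 µg/mL·h
F = (AUC_ev/D_ev)/(AUC_iv/D_iv) = (139.034/37.5)/(527.15875/25) = 3.70757/21.08635 = 0.1758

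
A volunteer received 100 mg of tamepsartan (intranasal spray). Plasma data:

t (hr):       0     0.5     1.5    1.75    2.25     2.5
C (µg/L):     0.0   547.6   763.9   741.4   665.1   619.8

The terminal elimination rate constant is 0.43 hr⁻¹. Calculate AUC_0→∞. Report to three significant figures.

AUC = 2930 µg/L·hr

Trapezoidal AUC_0→2.5:
  [0→0.5]: (0.0+547.6)/2 × 0.5 = 136.9
  [0.5→1.5]: (547.6+763.9)/2 × 1 = 655.75
  [1.5→1.75]: (763.9+741.4)/2 × 0.25 = 188.1625
  [1.75→2.25]: (741.4+665.1)/2 × 0.5 = 351.625
  [2.25→2.5]: (665.1+619.8)/2 × 0.25 = 160.6125
  Sum = 1493.05 µg/L·hr
Extrapolated tail: C_last / k_e = 619.8 / 0.43 = 1441.395
AUC_0→∞ = 1493.05 + 1441.395 = 2934.445 µg/L·hr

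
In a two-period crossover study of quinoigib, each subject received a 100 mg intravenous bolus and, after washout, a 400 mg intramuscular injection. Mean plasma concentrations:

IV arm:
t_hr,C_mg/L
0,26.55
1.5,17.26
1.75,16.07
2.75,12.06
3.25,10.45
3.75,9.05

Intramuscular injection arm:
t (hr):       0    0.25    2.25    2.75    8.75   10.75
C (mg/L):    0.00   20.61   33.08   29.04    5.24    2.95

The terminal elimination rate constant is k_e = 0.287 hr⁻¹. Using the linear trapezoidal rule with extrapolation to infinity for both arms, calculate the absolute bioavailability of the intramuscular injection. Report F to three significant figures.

F = 0.518

Trapezoidal AUC_0→3.75 (IV):
  [0→1.5]: (26.55+17.26)/2 × 1.5 = 32.8575
  [1.5→1.75]: (17.26+16.07)/2 × 0.25 = 4.16625
  [1.75→2.75]: (16.07+12.06)/2 × 1 = 14.065
  [2.75→3.25]: (12.06+10.45)/2 × 0.5 = 5.6275
  [3.25→3.75]: (10.45+9.05)/2 × 0.5 = 4.875
  Sum = 61.59125 mg/L·hr
IV tail: 9.05/0.287 = 31.533; AUC_iv,0→∞ = 61.59125 + 31.533 = 93.12425 mg/L·hr
Trapezoidal AUC_0→10.75 (intramuscular injection):
  [0→0.25]: (0.00+20.61)/2 × 0.25 = 2.57625
  [0.25→2.25]: (20.61+33.08)/2 × 2 = 53.69
  [2.25→2.75]: (33.08+29.04)/2 × 0.5 = 15.53
  [2.75→8.75]: (29.04+5.24)/2 × 6 = 102.84
  [8.75→10.75]: (5.24+2.95)/2 × 2 = 8.19
  Sum = 182.82625 mg/L·hr
intramuscular injection tail: 2.95/0.287 = 10.279; AUC_ev,0→∞ = 182.82625 + 10.279 = 193.10525 mg/L·hr
F = (AUC_ev/D_ev)/(AUC_iv/D_iv) = (193.10525/400)/(93.12425/100) = 0.482763/0.9312425 = 0.5184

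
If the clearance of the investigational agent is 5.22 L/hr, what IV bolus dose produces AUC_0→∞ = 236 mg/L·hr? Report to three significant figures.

Dose_iv = CL × AUC_0→∞
     = 5.22 × 236 = 1231.92 mg

Dose = 1230 mg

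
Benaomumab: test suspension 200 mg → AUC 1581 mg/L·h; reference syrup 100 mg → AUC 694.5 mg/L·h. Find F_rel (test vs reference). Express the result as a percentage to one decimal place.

F_rel = (AUC_test/D_test) / (AUC_ref/D_ref)
      = (1581/200) / (694.5/100)
      = 7.905 / 6.945 = 1.1382 = 113.82%

F_rel = 113.8%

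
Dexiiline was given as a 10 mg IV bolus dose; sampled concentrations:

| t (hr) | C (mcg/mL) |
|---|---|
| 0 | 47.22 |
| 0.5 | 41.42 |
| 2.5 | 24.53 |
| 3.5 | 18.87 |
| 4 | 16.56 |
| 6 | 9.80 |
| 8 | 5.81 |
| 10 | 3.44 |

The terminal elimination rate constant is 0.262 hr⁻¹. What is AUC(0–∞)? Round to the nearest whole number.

AUC = 183 mcg/mL·hr

Trapezoidal AUC_0→10:
  [0→0.5]: (47.22+41.42)/2 × 0.5 = 22.16
  [0.5→2.5]: (41.42+24.53)/2 × 2 = 65.95
  [2.5→3.5]: (24.53+18.87)/2 × 1 = 21.7
  [3.5→4]: (18.87+16.56)/2 × 0.5 = 8.8575
  [4→6]: (16.56+9.80)/2 × 2 = 26.36
  [6→8]: (9.80+5.81)/2 × 2 = 15.61
  [8→10]: (5.81+3.44)/2 × 2 = 9.25
  Sum = 169.8875 mcg/mL·hr
Extrapolated tail: C_last / k_e = 3.44 / 0.262 = 13.130
AUC_0→∞ = 169.8875 + 13.130 = 183.0175 mcg/mL·hr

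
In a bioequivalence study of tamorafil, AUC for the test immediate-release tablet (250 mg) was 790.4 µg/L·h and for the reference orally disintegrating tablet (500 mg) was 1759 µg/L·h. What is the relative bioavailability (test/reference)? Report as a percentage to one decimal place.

F_rel = (AUC_test/D_test) / (AUC_ref/D_ref)
      = (790.4/250) / (1759/500)
      = 3.1616 / 3.518 = 0.8987 = 89.87%

F_rel = 89.9%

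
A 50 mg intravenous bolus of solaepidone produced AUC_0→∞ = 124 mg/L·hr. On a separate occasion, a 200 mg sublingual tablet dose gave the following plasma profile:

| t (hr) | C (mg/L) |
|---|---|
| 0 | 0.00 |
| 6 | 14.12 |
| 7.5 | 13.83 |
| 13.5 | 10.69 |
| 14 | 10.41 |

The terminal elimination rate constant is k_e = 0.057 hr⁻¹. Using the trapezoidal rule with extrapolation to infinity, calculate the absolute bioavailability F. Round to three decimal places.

Trapezoidal AUC_0→14 (sublingual tablet):
  [0→6]: (0.00+14.12)/2 × 6 = 42.36
  [6→7.5]: (14.12+13.83)/2 × 1.5 = 20.9625
  [7.5→13.5]: (13.83+10.69)/2 × 6 = 73.56
  [13.5→14]: (10.69+10.41)/2 × 0.5 = 5.275
  Sum = 142.1575 mg/L·hr
Tail: C_last/k_e = 10.41/0.057 = 182.632
AUC_0→∞ (sublingual tablet) = 142.1575 + 182.632 = 324.7895 mg/L·hr
F = (AUC_ev/D_ev)/(AUC_iv/D_iv) = (324.7895/200)/(124/50) = 1.6239475/2.48 = 0.6548

F = 0.655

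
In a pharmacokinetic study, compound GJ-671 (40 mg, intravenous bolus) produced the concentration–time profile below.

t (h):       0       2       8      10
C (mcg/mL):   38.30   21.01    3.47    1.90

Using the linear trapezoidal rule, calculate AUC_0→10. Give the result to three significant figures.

AUC = 138 mcg/mL·h

Trapezoidal AUC_0→10:
  [0→2]: (38.30+21.01)/2 × 2 = 59.31
  [2→8]: (21.01+3.47)/2 × 6 = 73.44
  [8→10]: (3.47+1.90)/2 × 2 = 5.37
  Sum = 138.12 mcg/mL·h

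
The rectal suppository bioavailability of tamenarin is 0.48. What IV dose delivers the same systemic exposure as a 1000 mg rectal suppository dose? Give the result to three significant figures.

Systemic exposure from an extravascular dose = F × D_ev, so the equivalent IV dose is F × D_ev.
D_iv = F × D_ev = 0.48 × 1000 = 480 mg

D_iv = 480 mg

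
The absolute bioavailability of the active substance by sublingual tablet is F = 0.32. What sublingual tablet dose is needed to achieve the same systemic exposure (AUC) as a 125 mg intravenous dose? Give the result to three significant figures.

For equal systemic exposure: F × D_ev = D_iv
D_ev = D_iv / F = 125 / 0.32 = 390.625 mg

D_sublingual = 391 mg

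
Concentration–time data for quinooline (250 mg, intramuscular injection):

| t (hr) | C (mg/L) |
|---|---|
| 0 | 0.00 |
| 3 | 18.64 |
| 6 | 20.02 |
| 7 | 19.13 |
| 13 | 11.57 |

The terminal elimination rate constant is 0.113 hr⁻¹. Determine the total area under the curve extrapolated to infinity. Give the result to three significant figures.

Trapezoidal AUC_0→13:
  [0→3]: (0.00+18.64)/2 × 3 = 27.96
  [3→6]: (18.64+20.02)/2 × 3 = 57.99
  [6→7]: (20.02+19.13)/2 × 1 = 19.575
  [7→13]: (19.13+11.57)/2 × 6 = 92.1
  Sum = 197.625 mg/L·hr
Extrapolated tail: C_last / k_e = 11.57 / 0.113 = 102.389
AUC_0→∞ = 197.625 + 102.389 = 300.014 mg/L·hr

AUC = 300 mg/L·hr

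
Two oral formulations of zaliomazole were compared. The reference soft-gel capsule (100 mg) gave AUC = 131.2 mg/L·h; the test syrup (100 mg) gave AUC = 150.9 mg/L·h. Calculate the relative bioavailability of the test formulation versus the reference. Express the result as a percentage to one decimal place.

F_rel = (AUC_test/D_test) / (AUC_ref/D_ref)
      = (150.9/100) / (131.2/100)
      = 1.509 / 1.312 = 1.1502 = 115.02%

F_rel = 115.0%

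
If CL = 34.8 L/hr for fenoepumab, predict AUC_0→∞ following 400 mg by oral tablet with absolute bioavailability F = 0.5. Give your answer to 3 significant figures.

AUC_0→∞ = F × Dose / CL
        = 0.5 × 400 / 34.8 = 5.74713 mg/L·hr

AUC = 5.75 mg/L·hr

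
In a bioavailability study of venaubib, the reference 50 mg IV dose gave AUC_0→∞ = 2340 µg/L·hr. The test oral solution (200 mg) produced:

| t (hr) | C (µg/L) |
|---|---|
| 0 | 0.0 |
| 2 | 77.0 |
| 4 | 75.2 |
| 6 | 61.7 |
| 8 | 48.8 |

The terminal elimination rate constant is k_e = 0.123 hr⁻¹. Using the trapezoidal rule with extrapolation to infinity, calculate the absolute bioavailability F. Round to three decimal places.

F = 0.093

Trapezoidal AUC_0→8 (oral solution):
  [0→2]: (0.0+77.0)/2 × 2 = 77.0
  [2→4]: (77.0+75.2)/2 × 2 = 152.2
  [4→6]: (75.2+61.7)/2 × 2 = 136.9
  [6→8]: (61.7+48.8)/2 × 2 = 110.5
  Sum = 476.6 µg/L·hr
Tail: C_last/k_e = 48.8/0.123 = 396.748
AUC_0→∞ (oral solution) = 476.6 + 396.748 = 873.348 µg/L·hr
F = (AUC_ev/D_ev)/(AUC_iv/D_iv) = (873.348/200)/(2340/50) = 4.36674/46.8 = 0.0933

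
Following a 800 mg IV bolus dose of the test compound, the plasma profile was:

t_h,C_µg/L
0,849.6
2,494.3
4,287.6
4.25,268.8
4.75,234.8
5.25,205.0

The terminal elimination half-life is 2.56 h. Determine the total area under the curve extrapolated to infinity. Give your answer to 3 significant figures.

AUC = 3190 µg/L·h

Trapezoidal AUC_0→5.25:
  [0→2]: (849.6+494.3)/2 × 2 = 1343.9
  [2→4]: (494.3+287.6)/2 × 2 = 781.9
  [4→4.25]: (287.6+268.8)/2 × 0.25 = 69.55
  [4.25→4.75]: (268.8+234.8)/2 × 0.5 = 125.9
  [4.75→5.25]: (234.8+205.0)/2 × 0.5 = 109.95
  Sum = 2431.2 µg/L·h
k_e = ln2 / t½ = 0.693147 / 2.56 = 0.2708 h^-1
Extrapolated tail: C_last / k_e = 205.0 / 0.2708 = 757.016
AUC_0→∞ = 2431.2 + 757.016 = 3188.216 µg/L·h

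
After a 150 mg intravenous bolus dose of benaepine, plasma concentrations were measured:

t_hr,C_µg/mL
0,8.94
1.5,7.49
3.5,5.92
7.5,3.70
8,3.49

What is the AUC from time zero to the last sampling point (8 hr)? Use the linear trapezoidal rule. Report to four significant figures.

AUC = 46.77 µg/mL·hr

Trapezoidal AUC_0→8:
  [0→1.5]: (8.94+7.49)/2 × 1.5 = 12.3225
  [1.5→3.5]: (7.49+5.92)/2 × 2 = 13.41
  [3.5→7.5]: (5.92+3.70)/2 × 4 = 19.24
  [7.5→8]: (3.70+3.49)/2 × 0.5 = 1.7975
  Sum = 46.77 µg/mL·hr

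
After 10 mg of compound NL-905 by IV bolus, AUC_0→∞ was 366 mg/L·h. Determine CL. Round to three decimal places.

CL = 0.027 L/h

CL = Dose_iv / AUC_0→∞
   = 10 / 366 = 0.0273224 L/h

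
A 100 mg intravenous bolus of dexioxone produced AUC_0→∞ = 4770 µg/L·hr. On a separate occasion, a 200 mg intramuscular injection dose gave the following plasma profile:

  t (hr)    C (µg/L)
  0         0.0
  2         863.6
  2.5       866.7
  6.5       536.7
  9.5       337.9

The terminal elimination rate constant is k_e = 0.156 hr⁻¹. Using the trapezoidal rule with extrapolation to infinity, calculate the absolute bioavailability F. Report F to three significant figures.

Trapezoidal AUC_0→9.5 (intramuscular injection):
  [0→2]: (0.0+863.6)/2 × 2 = 863.6
  [2→2.5]: (863.6+866.7)/2 × 0.5 = 432.575
  [2.5→6.5]: (866.7+536.7)/2 × 4 = 2806.8
  [6.5→9.5]: (536.7+337.9)/2 × 3 = 1311.9
  Sum = 5414.875 µg/L·hr
Tail: C_last/k_e = 337.9/0.156 = 2166.026
AUC_0→∞ (intramuscular injection) = 5414.875 + 2166.026 = 7580.901 µg/L·hr
F = (AUC_ev/D_ev)/(AUC_iv/D_iv) = (7580.901/200)/(4770/100) = 37.904505/47.7 = 0.7946

F = 0.795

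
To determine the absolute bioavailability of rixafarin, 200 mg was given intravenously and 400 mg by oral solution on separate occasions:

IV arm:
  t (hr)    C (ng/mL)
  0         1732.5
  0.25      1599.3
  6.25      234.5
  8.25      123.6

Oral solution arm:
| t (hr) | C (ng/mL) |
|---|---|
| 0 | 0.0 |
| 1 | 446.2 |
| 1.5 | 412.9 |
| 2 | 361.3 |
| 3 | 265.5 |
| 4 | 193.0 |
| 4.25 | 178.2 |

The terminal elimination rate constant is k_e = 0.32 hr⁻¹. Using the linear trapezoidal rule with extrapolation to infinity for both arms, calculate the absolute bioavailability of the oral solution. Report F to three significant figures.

F = 0.133

Trapezoidal AUC_0→8.25 (IV):
  [0→0.25]: (1732.5+1599.3)/2 × 0.25 = 416.475
  [0.25→6.25]: (1599.3+234.5)/2 × 6 = 5501.4
  [6.25→8.25]: (234.5+123.6)/2 × 2 = 358.1
  Sum = 6275.975 ng/mL·hr
IV tail: 123.6/0.32 = 386.250; AUC_iv,0→∞ = 6275.975 + 386.250 = 6662.225 ng/mL·hr
Trapezoidal AUC_0→4.25 (oral solution):
  [0→1]: (0.0+446.2)/2 × 1 = 223.1
  [1→1.5]: (446.2+412.9)/2 × 0.5 = 214.775
  [1.5→2]: (412.9+361.3)/2 × 0.5 = 193.55
  [2→3]: (361.3+265.5)/2 × 1 = 313.4
  [3→4]: (265.5+193.0)/2 × 1 = 229.25
  [4→4.25]: (193.0+178.2)/2 × 0.25 = 46.4
  Sum = 1220.475 ng/mL·hr
oral solution tail: 178.2/0.32 = 556.875; AUC_ev,0→∞ = 1220.475 + 556.875 = 1777.35 ng/mL·hr
F = (AUC_ev/D_ev)/(AUC_iv/D_iv) = (1777.35/400)/(6662.225/200) = 4.443375/33.311125 = 0.1334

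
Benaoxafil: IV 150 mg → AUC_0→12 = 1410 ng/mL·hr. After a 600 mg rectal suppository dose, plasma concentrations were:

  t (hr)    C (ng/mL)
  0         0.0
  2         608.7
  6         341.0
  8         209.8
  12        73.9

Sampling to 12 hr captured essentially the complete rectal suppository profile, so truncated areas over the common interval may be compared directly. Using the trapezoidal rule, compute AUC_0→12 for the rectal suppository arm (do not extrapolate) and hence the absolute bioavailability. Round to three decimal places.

Trapezoidal AUC_0→12 (rectal suppository):
  [0→2]: (0.0+608.7)/2 × 2 = 608.7
  [2→6]: (608.7+341.0)/2 × 4 = 1899.4
  [6→8]: (341.0+209.8)/2 × 2 = 550.8
  [8→12]: (209.8+73.9)/2 × 4 = 567.4
  Sum = 3626.3 ng/mL·hr
F = (AUC_ev/D_ev)/(AUC_iv/D_iv) = (3626.3/600)/(1410/150) = 6.04383/9.4 = 0.6430

F = 0.643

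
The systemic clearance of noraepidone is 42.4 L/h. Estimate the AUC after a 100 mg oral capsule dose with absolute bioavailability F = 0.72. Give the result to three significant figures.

AUC_0→∞ = F × Dose / CL
        = 0.72 × 100 / 42.4 = 1.69811 mg/L·h

AUC = 1.70 mg/L·h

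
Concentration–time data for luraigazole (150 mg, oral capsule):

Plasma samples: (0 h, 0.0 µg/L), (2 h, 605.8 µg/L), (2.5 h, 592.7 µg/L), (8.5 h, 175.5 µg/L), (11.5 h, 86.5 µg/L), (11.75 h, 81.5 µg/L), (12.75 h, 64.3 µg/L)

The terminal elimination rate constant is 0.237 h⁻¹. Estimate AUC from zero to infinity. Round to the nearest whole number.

AUC = 3968 µg/L·h

Trapezoidal AUC_0→12.75:
  [0→2]: (0.0+605.8)/2 × 2 = 605.8
  [2→2.5]: (605.8+592.7)/2 × 0.5 = 299.625
  [2.5→8.5]: (592.7+175.5)/2 × 6 = 2304.6
  [8.5→11.5]: (175.5+86.5)/2 × 3 = 393.0
  [11.5→11.75]: (86.5+81.5)/2 × 0.25 = 21.0
  [11.75→12.75]: (81.5+64.3)/2 × 1 = 72.9
  Sum = 3696.925 µg/L·h
Extrapolated tail: C_last / k_e = 64.3 / 0.237 = 271.308
AUC_0→∞ = 3696.925 + 271.308 = 3968.233 µg/L·h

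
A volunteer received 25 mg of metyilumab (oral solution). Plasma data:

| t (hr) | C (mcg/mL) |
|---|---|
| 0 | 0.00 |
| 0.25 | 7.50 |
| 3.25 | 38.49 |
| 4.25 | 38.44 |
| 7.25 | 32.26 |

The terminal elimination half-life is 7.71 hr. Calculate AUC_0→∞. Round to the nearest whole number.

Trapezoidal AUC_0→7.25:
  [0→0.25]: (0.00+7.50)/2 × 0.25 = 0.9375
  [0.25→3.25]: (7.50+38.49)/2 × 3 = 68.985
  [3.25→4.25]: (38.49+38.44)/2 × 1 = 38.465
  [4.25→7.25]: (38.44+32.26)/2 × 3 = 106.05
  Sum = 214.4375 mcg/mL·hr
k_e = ln2 / t½ = 0.693147 / 7.71 = 0.0899 hr^-1
Extrapolated tail: C_last / k_e = 32.26 / 0.0899 = 358.843
AUC_0→∞ = 214.4375 + 358.843 = 573.2805 mcg/mL·hr

AUC = 573 mcg/mL·hr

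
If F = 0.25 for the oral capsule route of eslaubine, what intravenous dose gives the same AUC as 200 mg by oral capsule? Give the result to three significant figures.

Systemic exposure from an extravascular dose = F × D_ev, so the equivalent IV dose is F × D_ev.
D_iv = F × D_ev = 0.25 × 200 = 50 mg

D_iv = 50.0 mg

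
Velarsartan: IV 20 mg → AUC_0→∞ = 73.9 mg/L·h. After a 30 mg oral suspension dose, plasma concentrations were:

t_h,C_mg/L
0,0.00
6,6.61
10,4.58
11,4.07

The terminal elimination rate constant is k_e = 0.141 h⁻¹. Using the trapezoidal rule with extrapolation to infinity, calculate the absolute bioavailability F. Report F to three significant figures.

Trapezoidal AUC_0→11 (oral suspension):
  [0→6]: (0.00+6.61)/2 × 6 = 19.83
  [6→10]: (6.61+4.58)/2 × 4 = 22.38
  [10→11]: (4.58+4.07)/2 × 1 = 4.325
  Sum = 46.535 mg/L·h
Tail: C_last/k_e = 4.07/0.141 = 28.865
AUC_0→∞ (oral suspension) = 46.535 + 28.865 = 75.4 mg/L·h
F = (AUC_ev/D_ev)/(AUC_iv/D_iv) = (75.4/30)/(73.9/20) = 2.51333/3.695 = 0.6802

F = 0.680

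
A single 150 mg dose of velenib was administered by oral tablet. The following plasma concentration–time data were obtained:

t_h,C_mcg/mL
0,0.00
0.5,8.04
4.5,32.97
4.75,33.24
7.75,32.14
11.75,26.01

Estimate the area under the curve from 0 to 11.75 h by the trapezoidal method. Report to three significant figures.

Trapezoidal AUC_0→11.75:
  [0→0.5]: (0.00+8.04)/2 × 0.5 = 2.01
  [0.5→4.5]: (8.04+32.97)/2 × 4 = 82.02
  [4.5→4.75]: (32.97+33.24)/2 × 0.25 = 8.27625
  [4.75→7.75]: (33.24+32.14)/2 × 3 = 98.07
  [7.75→11.75]: (32.14+26.01)/2 × 4 = 116.3
  Sum = 306.67625 mcg/mL·h

AUC = 307 mcg/mL·h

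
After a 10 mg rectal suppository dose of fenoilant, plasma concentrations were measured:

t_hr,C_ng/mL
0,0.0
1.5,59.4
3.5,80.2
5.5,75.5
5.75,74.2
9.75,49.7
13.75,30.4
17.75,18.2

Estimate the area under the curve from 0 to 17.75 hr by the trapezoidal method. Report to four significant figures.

Trapezoidal AUC_0→17.75:
  [0→1.5]: (0.0+59.4)/2 × 1.5 = 44.55
  [1.5→3.5]: (59.4+80.2)/2 × 2 = 139.6
  [3.5→5.5]: (80.2+75.5)/2 × 2 = 155.7
  [5.5→5.75]: (75.5+74.2)/2 × 0.25 = 18.7125
  [5.75→9.75]: (74.2+49.7)/2 × 4 = 247.8
  [9.75→13.75]: (49.7+30.4)/2 × 4 = 160.2
  [13.75→17.75]: (30.4+18.2)/2 × 4 = 97.2
  Sum = 863.7625 ng/mL·hr

AUC = 863.8 ng/mL·hr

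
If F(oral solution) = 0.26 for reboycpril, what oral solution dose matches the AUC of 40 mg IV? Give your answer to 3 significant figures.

D_oral = 154 mg

For equal systemic exposure: F × D_ev = D_iv
D_ev = D_iv / F = 40 / 0.26 = 153.846 mg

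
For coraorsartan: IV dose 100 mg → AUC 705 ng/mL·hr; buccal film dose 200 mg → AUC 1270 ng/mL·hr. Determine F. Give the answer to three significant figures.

F = 0.901

F = (AUC_ev / D_ev) / (AUC_iv / D_iv)
  = (1270/200) / (705/100)
  = 6.35 / 7.05 = 0.9007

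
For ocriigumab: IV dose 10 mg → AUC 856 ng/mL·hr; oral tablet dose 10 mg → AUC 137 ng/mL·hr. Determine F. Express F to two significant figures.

F = (AUC_ev / D_ev) / (AUC_iv / D_iv)
  = (137/10) / (856/10)
  = 13.7 / 85.6 = 0.1600

F = 0.16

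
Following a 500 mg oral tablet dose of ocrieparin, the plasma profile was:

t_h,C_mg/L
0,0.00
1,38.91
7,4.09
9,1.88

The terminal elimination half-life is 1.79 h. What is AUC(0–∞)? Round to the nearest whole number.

AUC = 159 mg/L·h

Trapezoidal AUC_0→9:
  [0→1]: (0.00+38.91)/2 × 1 = 19.455
  [1→7]: (38.91+4.09)/2 × 6 = 129.0
  [7→9]: (4.09+1.88)/2 × 2 = 5.97
  Sum = 154.425 mg/L·h
k_e = ln2 / t½ = 0.693147 / 1.79 = 0.3872 h^-1
Extrapolated tail: C_last / k_e = 1.88 / 0.3872 = 4.855
AUC_0→∞ = 154.425 + 4.855 = 159.28 mg/L·h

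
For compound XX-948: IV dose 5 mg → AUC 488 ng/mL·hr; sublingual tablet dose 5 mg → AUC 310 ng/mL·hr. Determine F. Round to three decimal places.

F = 0.635

F = (AUC_ev / D_ev) / (AUC_iv / D_iv)
  = (310/5) / (488/5)
  = 62 / 97.6 = 0.6352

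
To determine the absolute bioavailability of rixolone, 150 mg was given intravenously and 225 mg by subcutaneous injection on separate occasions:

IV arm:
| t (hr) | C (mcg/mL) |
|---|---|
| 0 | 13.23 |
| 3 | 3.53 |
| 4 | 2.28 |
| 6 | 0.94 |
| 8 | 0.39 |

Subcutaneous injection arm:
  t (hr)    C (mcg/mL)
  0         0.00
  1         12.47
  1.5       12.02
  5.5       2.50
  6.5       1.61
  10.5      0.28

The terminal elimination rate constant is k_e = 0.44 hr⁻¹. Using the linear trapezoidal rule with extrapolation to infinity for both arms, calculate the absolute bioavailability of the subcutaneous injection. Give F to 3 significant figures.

F = 0.953

Trapezoidal AUC_0→8 (IV):
  [0→3]: (13.23+3.53)/2 × 3 = 25.14
  [3→4]: (3.53+2.28)/2 × 1 = 2.905
  [4→6]: (2.28+0.94)/2 × 2 = 3.22
  [6→8]: (0.94+0.39)/2 × 2 = 1.33
  Sum = 32.595 mcg/mL·hr
IV tail: 0.39/0.44 = 0.886; AUC_iv,0→∞ = 32.595 + 0.886 = 33.481 mcg/mL·hr
Trapezoidal AUC_0→10.5 (subcutaneous injection):
  [0→1]: (0.00+12.47)/2 × 1 = 6.235
  [1→1.5]: (12.47+12.02)/2 × 0.5 = 6.1225
  [1.5→5.5]: (12.02+2.50)/2 × 4 = 29.04
  [5.5→6.5]: (2.50+1.61)/2 × 1 = 2.055
  [6.5→10.5]: (1.61+0.28)/2 × 4 = 3.78
  Sum = 47.2325 mcg/mL·hr
subcutaneous injection tail: 0.28/0.44 = 0.636; AUC_ev,0→∞ = 47.2325 + 0.636 = 47.8685 mcg/mL·hr
F = (AUC_ev/D_ev)/(AUC_iv/D_iv) = (47.8685/225)/(33.481/150) = 0.212749/0.223207 = 0.9531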